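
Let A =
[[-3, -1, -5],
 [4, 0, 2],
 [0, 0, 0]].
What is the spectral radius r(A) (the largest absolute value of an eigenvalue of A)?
r(A) = 2

The eigenvalues of A are the roots of its characteristic polynomial. With M = A (coefficients from the trace, the sum of principal 2x2 minors, and det A):
  p(λ) = det(λ I - M) = λ^3 + 3λ^2 + 4λ.
The constant term is 0, so λ = 0 is a root. Dividing out λ leaves p(λ) = λ(λ^2 + 3λ + 4). For λ^2 + 3λ + 4 the discriminant is -7. It is negative, so the roots are the complex-conjugate pair λ = -3/2 ± (sqrt(7)/2) i ≈ -1.5 ± 1.3229i. For a conjugate pair the product of the roots equals the constant term, so |λ|^2 = 4 and |λ| = sqrt(4) = 2.
Thus the eigenvalues (to 4 decimals) are -1.5 ± 1.3229i (modulus 2); 0 (modulus 0). The spectral radius is the largest modulus: r(A) = 2. (Cross-check: r(A) ≤ ||A||_2 ≈ 7.1234; equality holds whenever A is normal, though it can also hold for some non-normal A.)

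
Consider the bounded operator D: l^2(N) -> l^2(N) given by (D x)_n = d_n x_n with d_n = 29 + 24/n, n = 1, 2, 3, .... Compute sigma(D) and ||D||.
sigma(D) = {29 + 24/n : n ≥ 1} ∪ {29}; ||D|| = 53

A bounded diagonal operator on l^2 with diagonal entries d_n has spectrum equal to the closure of {d_n : n ≥ 1}: every d_n is an eigenvalue (with eigenvector e_n), so {d_n} ⊂ sigma(D); the spectrum is closed, so its closure is too; and for lambda not in the closure, (D - lambda I) has bounded inverse (the diagonal entries 1/(d_n - lambda) are bounded). For our sequence d_n = 29 + 24/n, n = 1, 2, 3, ...:
  - {d_n} = {29 + 24/n : n ≥ 1}; the only limit point is 29
  - closure = {29 + 24/n : n ≥ 1} ∪ {29}
For the norm: a diagonal operator has ||D|| = sup_n |d_n|. Here d_n = 29 + 24/n is positive and decreasing, so sup_n |d_n| = d_1 = 29 + 24 = 53. So ||D|| = 53.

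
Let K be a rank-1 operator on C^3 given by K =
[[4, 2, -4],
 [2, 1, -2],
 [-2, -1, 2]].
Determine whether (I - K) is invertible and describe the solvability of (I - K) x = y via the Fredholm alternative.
(I - K) is invertible (det(I - K) = -6 ≠ 0), so for every y in C^3 the equation (I - K) x = y has a unique solution.

K has rank 1, so it is an outer product K = u v^T: every row of K is a multiple of one row vector. Reading off the entries, u = (-2, -1, 1) and v = (-2, -1, 2) (row i of K equals u_i·v^T). A rank-one matrix u v^T satisfies K u = u (v·u) and kills the (2)-dimensional subspace v^⊥, so its characteristic polynomial is lambda^2 (lambda - v·u) with v·u = tr K = 7. Hence the eigenvalues of I - K are 1 (multiplicity 2) and 1 - (7) = -6, so det(I - K) = -6. (Direct check: I - K =
[[-3, -2, 4],
 [-2, 0, 2],
 [2, 1, -1]]
has determinant -6.) The finite-dimensional Fredholm alternative says: either (I - K) is invertible, or ker(I - K) ≠ {0} and then range(I - K) = ker((I - K)^*)^⊥, with dim ker(I - K) = dim ker((I - K)^*). Since det(I - K) ≠ 0, 1 is not an eigenvalue of K and ker(I - K) = {0}, so we are in the first case: for every y there is a unique x = (I - K)^(-1) y. Explicitly, by the Sherman–Morrison formula, (I - u v^T)^(-1) = I + u v^T/(1 - v·u), i.e. (I - K)^(-1) = I + K/(-6).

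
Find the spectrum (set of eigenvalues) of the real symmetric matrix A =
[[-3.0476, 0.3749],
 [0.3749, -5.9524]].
sigma(A) ≈ {-6, -3}

A is real symmetric, so its spectrum consists of real eigenvalues. Expanding the characteristic polynomial of the displayed matrix gives
  det(λ I - A) = p(λ) = λ^2 + (9)λ + (18).
Solving p(λ) = 0 yields eigenvalues ≈ -6, -3. (A is shown rounded to 4 decimals, so these recover the underlying integer eigenvalues to within that precision.)
Verification: the trace of A = -9 equals the sum of eigenvalues -9, and det(A) ≈ 18.0000 matches the eigenvalue product 18.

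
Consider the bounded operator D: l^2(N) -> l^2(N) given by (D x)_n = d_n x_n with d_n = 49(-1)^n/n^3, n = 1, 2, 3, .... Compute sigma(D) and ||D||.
sigma(D) = {49(-1)^n/n^3 : n ≥ 1} ∪ {0}; ||D|| = 49

A bounded diagonal operator on l^2 with diagonal entries d_n has spectrum equal to the closure of {d_n : n ≥ 1}: every d_n is an eigenvalue (with eigenvector e_n), so {d_n} ⊂ sigma(D); the spectrum is closed, so its closure is too; and for lambda not in the closure, (D - lambda I) has bounded inverse (the diagonal entries 1/(d_n - lambda) are bounded). For our sequence d_n = 49(-1)^n/n^3, n = 1, 2, 3, ...:
  - {d_n} = {49(-1)^n/n^3 : n ≥ 1}; the only limit point is 0
  - closure = {49(-1)^n/n^3 : n ≥ 1} ∪ {0}
For the norm: a diagonal operator has ||D|| = sup_n |d_n|. Here |d_n| = 49/n^3 is decreasing, so sup_n |d_n| = |d_1| = 49. So ||D|| = 49.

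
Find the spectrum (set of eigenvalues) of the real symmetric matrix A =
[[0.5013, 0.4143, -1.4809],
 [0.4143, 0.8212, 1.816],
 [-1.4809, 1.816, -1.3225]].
sigma(A) ≈ {-3, 1, 2}

A is real symmetric, so its spectrum consists of real eigenvalues. Expanding the characteristic polynomial of the displayed matrix gives
  det(λ I - A) = p(λ) = λ^3 + (0)λ^2 + (-7)λ + (6).
Solving p(λ) = 0 yields eigenvalues ≈ -3, 1, 2. (A is shown rounded to 4 decimals, so these recover the underlying integer eigenvalues to within that precision.)
Verification: the trace of A = 0 equals the sum of eigenvalues 0, and det(A) ≈ -6.0000 matches the eigenvalue product -6.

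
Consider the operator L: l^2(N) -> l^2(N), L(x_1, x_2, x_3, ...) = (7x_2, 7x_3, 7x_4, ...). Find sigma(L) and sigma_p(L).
sigma(L) = closed disk {z in C : |z| ≤ 7}; sigma_p(L) = open disk {z in C : |z| < 7}

Note L = 7·V where V is the unit left shift (V x)_k = x_{k+1}; so sigma(L) = 7·sigma(V) and ||L|| = 7||V||. ||L x||^2 = 49sum_{k≥2} |x_k|^2 ≤ 49||x||^2, with equality on {x : x_1 = 0}, so ||L|| = 7. For any lambda with |lambda| < 7, set r = lambda/7 (|r| < 1); the vector x = (1, r, r^2, ...) is in l^2 and satisfies L x = 7(r, r^2, ...) = lambda x, so lambda is an eigenvalue. On the boundary |lambda| = 7 the geometric series diverges, so no l^2 eigenvector exists, but these lambda lie in the approximate point spectrum. Hence sigma(L) is the closed disk of radius 7 and sigma_p(L) is the open disk.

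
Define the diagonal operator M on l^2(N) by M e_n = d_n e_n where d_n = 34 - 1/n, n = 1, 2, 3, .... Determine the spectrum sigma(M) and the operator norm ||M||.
sigma(M) = {34 - 1/n : n ≥ 1} ∪ {34}; ||M|| = 34

A bounded diagonal operator on l^2 with diagonal entries d_n has spectrum equal to the closure of {d_n : n ≥ 1}: every d_n is an eigenvalue (with eigenvector e_n), so {d_n} ⊂ sigma(M); the spectrum is closed, so its closure is too; and for lambda not in the closure, (M - lambda I) has bounded inverse (the diagonal entries 1/(d_n - lambda) are bounded). For our sequence d_n = 34 - 1/n, n = 1, 2, 3, ...:
  - {d_n} = {34 - 1/n : n ≥ 1}; the only limit point is 34
  - closure = {34 - 1/n : n ≥ 1} ∪ {34}
For the norm: a diagonal operator has ||M|| = sup_n |d_n|. Here d_n = 34 - 1/n increases monotonically from d_1 = 33 toward 34, with all terms in [33, 34); so sup_n |d_n| = 34 (the supremum is the limit, not attained). So ||M|| = 34.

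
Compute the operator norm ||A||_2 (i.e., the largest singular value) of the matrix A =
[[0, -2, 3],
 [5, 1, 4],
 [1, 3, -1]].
||A||_2 ≈ 6.7198 (= sqrt(largest eigenvalue of A^T A))

||A||_2 = sigma_max(A) = sqrt(lambda_max(A^T A)). Form the symmetric matrix M = A^T A =
[[26, 8, 19],
 [8, 14, -5],
 [19, -5, 26]].
Its characteristic polynomial (trace, sum of principal 2x2 minors, determinant of M give the coefficients) is
  p(λ) = det(λ I - M) = λ^3 - 66λ^2 + 954λ - 576.
No integer candidate from the rational root theorem (±divisors of 576) is a root, so the roots are irrational. The cubic discriminant is Δ = 472924656 > 0, so there are three distinct real roots. p(0) = -576 and p(1) = 313 have opposite signs, so a root lies in (0, 1); Newton's method refines it to λ ≈ 0.6311. p(20) = 104 and p(21) = -387 have opposite signs, so a root lies in (20, 21); Newton's method refines it to λ ≈ 20.2134. p(45) = -171 and p(46) = 988 have opposite signs, so a root lies in (45, 46); Newton's method refines it to λ ≈ 45.1555. Check (Vieta): the three roots sum to 66, matching tr M = 66.
So the eigenvalues of A^T A are ≈ 0.6311, 20.2134, 45.1555 (all ≥ 0, as they must be for A^T A). The largest is λ_max ≈ 45.1555, hence ||A||_2 = sqrt(λ_max) ≈ 6.7198.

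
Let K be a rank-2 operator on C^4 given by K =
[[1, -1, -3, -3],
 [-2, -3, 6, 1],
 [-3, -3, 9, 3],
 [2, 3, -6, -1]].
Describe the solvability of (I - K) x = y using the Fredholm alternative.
(I - K) is invertible (det(I - K) = -5 ≠ 0), so for every y in C^4 the equation (I - K) x = y has a unique solution.

K has rank 2 and factors as K = U V^T = u1 v1^T + u2 v2^T with u1 = (2, 1, 0, -1), v1 = (-1, -2, 3, 0), u2 = (-3, 1, 3, -1), v2 = (-1, -1, 3, 1) (multiplying out reproduces the displayed K). The nonzero eigenvalues of U V^T coincide with those of the 2 x 2 matrix G = V^T U = [[v1·u1, v1·u2], [v2·u1, v2·u2]] = [[-4, 10], [-4, 10]], and by the Sylvester determinant identity det(I_4 - U V^T) = det(I_2 - V^T U) = det([[5, -10], [4, -9]]) = (5)(-9) - (-10)(4) = -5. (Direct check: I - K =
[[0, 1, 3, 3],
 [2, 4, -6, -1],
 [3, 3, -8, -3],
 [-2, -3, 6, 2]]
has determinant -5.) The finite-dimensional Fredholm alternative says: either (I - K) is invertible, or ker(I - K) ≠ {0} and then range(I - K) = ker((I - K)^*)^⊥, with dim ker(I - K) = dim ker((I - K)^*). Since det(I - K) ≠ 0, 1 is not an eigenvalue of K and ker(I - K) = {0}, so we are in the first case: for every y there is a unique x = (I - K)^(-1) y. (Explicitly, by the Woodbury identity, (I - U V^T)^(-1) = I + U (I_2 - G)^(-1) V^T.)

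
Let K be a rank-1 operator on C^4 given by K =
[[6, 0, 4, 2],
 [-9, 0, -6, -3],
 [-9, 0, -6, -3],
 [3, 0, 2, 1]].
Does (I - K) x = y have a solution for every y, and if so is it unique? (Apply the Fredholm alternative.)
(I - K) is singular (det(I - K) = 0, i.e. 1 ∈ sigma(K)). (I - K) x = y is solvable iff y ⊥ ker((I - K)^*) = span{(-3, 0, -2, -1)}, i.e. iff -3y_1 - 2y_3 - y_4 = 0. When solvable, the solutions are x = y + c·(-2, 3, 3, -1), c arbitrary (ker(I - K) = span{(-2, 3, 3, -1)}, dimension 1).

K has rank 1, so it is an outer product K = u v^T: every row of K is a multiple of one row vector. Reading off the entries, u = (-2, 3, 3, -1) and v = (-3, 0, -2, -1) (row i of K equals u_i·v^T). A rank-one matrix u v^T satisfies K u = u (v·u) and kills the (3)-dimensional subspace v^⊥, so its characteristic polynomial is lambda^3 (lambda - v·u) with v·u = tr K = 1. Hence the eigenvalues of I - K are 1 (multiplicity 3) and 1 - (1) = 0, so det(I - K) = 0. (Direct check: I - K =
[[-5, 0, -4, -2],
 [9, 1, 6, 3],
 [9, 0, 7, 3],
 [-3, 0, -2, 0]]
has determinant 0.) So 1 is an eigenvalue of K and (I - K) is not invertible. The finite-dimensional Fredholm alternative says: either (I - K) is invertible, or ker(I - K) ≠ {0} and then range(I - K) = ker((I - K)^*)^⊥, with dim ker(I - K) = dim ker((I - K)^*). We are in the second case, so we need both kernels. Kernel of I - K: (I - K) u = u - u (v·u) = u - u = 0, so ker(I - K) = span{u} = span{(-2, 3, 3, -1)} (it is exactly 1-dimensional because rank(I - K) = 3). Kernel of the adjoint: K is real, so (I - K)^* = I - K^T = I - v u^T, and (I - v u^T) v = v - v (u·v) = 0; hence ker((I - K)^*) = span{v} = span{(-3, 0, -2, -1)}. Therefore (I - K) x = y is solvable iff <y, v> = 0, i.e. iff -3y_1 - 2y_3 - y_4 = 0. When this holds, K y = u (v·y) = 0, so (I - K) y = y and x = y is a particular solution; the full solution set is the line x = y + c·u = y + c·(-2, 3, 3, -1), c ∈ C.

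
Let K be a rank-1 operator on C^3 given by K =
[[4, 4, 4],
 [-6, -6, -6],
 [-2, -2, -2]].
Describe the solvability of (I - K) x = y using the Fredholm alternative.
(I - K) is invertible (det(I - K) = 5 ≠ 0), so for every y in C^3 the equation (I - K) x = y has a unique solution.

K has rank 1, so it is an outer product K = u v^T: every row of K is a multiple of one row vector. Reading off the entries, u = (-2, 3, 1) and v = (-2, -2, -2) (row i of K equals u_i·v^T). A rank-one matrix u v^T satisfies K u = u (v·u) and kills the (2)-dimensional subspace v^⊥, so its characteristic polynomial is lambda^2 (lambda - v·u) with v·u = tr K = -4. Hence the eigenvalues of I - K are 1 (multiplicity 2) and 1 - (-4) = 5, so det(I - K) = 5. (Direct check: I - K =
[[-3, -4, -4],
 [6, 7, 6],
 [2, 2, 3]]
has determinant 5.) The finite-dimensional Fredholm alternative says: either (I - K) is invertible, or ker(I - K) ≠ {0} and then range(I - K) = ker((I - K)^*)^⊥, with dim ker(I - K) = dim ker((I - K)^*). Since det(I - K) ≠ 0, 1 is not an eigenvalue of K and ker(I - K) = {0}, so we are in the first case: for every y there is a unique x = (I - K)^(-1) y. Explicitly, by the Sherman–Morrison formula, (I - u v^T)^(-1) = I + u v^T/(1 - v·u), i.e. (I - K)^(-1) = I + K/(5).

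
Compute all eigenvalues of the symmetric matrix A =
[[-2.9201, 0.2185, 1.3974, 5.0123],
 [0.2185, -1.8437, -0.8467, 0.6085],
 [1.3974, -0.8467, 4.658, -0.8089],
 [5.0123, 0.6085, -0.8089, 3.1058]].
sigma(A) ≈ {-6, -2, 5, 6}

A is real symmetric, so its spectrum consists of real eigenvalues. Expanding the characteristic polynomial of the displayed matrix gives
  det(λ I - A) = p(λ) = λ^4 + (-3)λ^3 + (-46)λ^2 + (108)λ + (359.9922).
Solving p(λ) = 0 yields eigenvalues ≈ -6, -2, 5, 6. (A is shown rounded to 4 decimals, so these recover the underlying integer eigenvalues to within that precision.)
Verification: the trace of A = 3 equals the sum of eigenvalues 3, and det(A) ≈ 359.9922 matches the eigenvalue product 360.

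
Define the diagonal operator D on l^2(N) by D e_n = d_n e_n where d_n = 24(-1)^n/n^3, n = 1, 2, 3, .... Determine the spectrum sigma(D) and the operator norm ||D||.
sigma(D) = {24(-1)^n/n^3 : n ≥ 1} ∪ {0}; ||D|| = 24

A bounded diagonal operator on l^2 with diagonal entries d_n has spectrum equal to the closure of {d_n : n ≥ 1}: every d_n is an eigenvalue (with eigenvector e_n), so {d_n} ⊂ sigma(D); the spectrum is closed, so its closure is too; and for lambda not in the closure, (D - lambda I) has bounded inverse (the diagonal entries 1/(d_n - lambda) are bounded). For our sequence d_n = 24(-1)^n/n^3, n = 1, 2, 3, ...:
  - {d_n} = {24(-1)^n/n^3 : n ≥ 1}; the only limit point is 0
  - closure = {24(-1)^n/n^3 : n ≥ 1} ∪ {0}
For the norm: a diagonal operator has ||D|| = sup_n |d_n|. Here |d_n| = 24/n^3 is decreasing, so sup_n |d_n| = |d_1| = 24. So ||D|| = 24.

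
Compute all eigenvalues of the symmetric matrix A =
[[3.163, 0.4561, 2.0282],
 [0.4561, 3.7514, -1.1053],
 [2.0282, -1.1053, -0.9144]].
sigma(A) ≈ {-2, 4} (4 with multiplicity 2)

A is real symmetric, so its spectrum consists of real eigenvalues. Expanding the characteristic polynomial of the displayed matrix gives
  det(λ I - A) = p(λ) = λ^3 + (-6)λ^2 + (0)λ + (32).
Solving p(λ) = 0 yields eigenvalues ≈ -2, 4, 4. (A is shown rounded to 4 decimals, so these recover the underlying integer eigenvalues to within that precision.)
Verification: the trace of A = 6 equals the sum of eigenvalues 6, and det(A) ≈ -32.0006 matches the eigenvalue product -32.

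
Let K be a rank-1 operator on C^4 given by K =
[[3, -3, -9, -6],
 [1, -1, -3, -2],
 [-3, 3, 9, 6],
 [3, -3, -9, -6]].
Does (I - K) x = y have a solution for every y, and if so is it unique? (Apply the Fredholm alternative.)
(I - K) is invertible (det(I - K) = -4 ≠ 0), so for every y in C^4 the equation (I - K) x = y has a unique solution.

K has rank 1, so it is an outer product K = u v^T: every row of K is a multiple of one row vector. Reading off the entries, u = (3, 1, -3, 3) and v = (1, -1, -3, -2) (row i of K equals u_i·v^T). A rank-one matrix u v^T satisfies K u = u (v·u) and kills the (3)-dimensional subspace v^⊥, so its characteristic polynomial is lambda^3 (lambda - v·u) with v·u = tr K = 5. Hence the eigenvalues of I - K are 1 (multiplicity 3) and 1 - (5) = -4, so det(I - K) = -4. (Direct check: I - K =
[[-2, 3, 9, 6],
 [-1, 2, 3, 2],
 [3, -3, -8, -6],
 [-3, 3, 9, 7]]
has determinant -4.) The finite-dimensional Fredholm alternative says: either (I - K) is invertible, or ker(I - K) ≠ {0} and then range(I - K) = ker((I - K)^*)^⊥, with dim ker(I - K) = dim ker((I - K)^*). Since det(I - K) ≠ 0, 1 is not an eigenvalue of K and ker(I - K) = {0}, so we are in the first case: for every y there is a unique x = (I - K)^(-1) y. Explicitly, by the Sherman–Morrison formula, (I - u v^T)^(-1) = I + u v^T/(1 - v·u), i.e. (I - K)^(-1) = I + K/(-4).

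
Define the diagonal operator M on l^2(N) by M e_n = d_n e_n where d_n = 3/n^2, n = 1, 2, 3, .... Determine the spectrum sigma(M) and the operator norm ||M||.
sigma(M) = {3/n^2 : n ≥ 1} ∪ {0}; ||M|| = 3

A bounded diagonal operator on l^2 with diagonal entries d_n has spectrum equal to the closure of {d_n : n ≥ 1}: every d_n is an eigenvalue (with eigenvector e_n), so {d_n} ⊂ sigma(M); the spectrum is closed, so its closure is too; and for lambda not in the closure, (M - lambda I) has bounded inverse (the diagonal entries 1/(d_n - lambda) are bounded). For our sequence d_n = 3/n^2, n = 1, 2, 3, ...:
  - {d_n} = {3/n^2 : n ≥ 1}; the only limit point is 0
  - closure = {3/n^2 : n ≥ 1} ∪ {0}
For the norm: a diagonal operator has ||M|| = sup_n |d_n|. Here d_n = 3/n^2 is positive and decreasing, so sup_n |d_n| = d_1 = 3. So ||M|| = 3.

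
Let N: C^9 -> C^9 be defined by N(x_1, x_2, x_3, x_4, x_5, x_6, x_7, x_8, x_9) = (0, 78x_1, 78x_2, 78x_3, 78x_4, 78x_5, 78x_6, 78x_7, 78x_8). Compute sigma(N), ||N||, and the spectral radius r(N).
sigma(N) = {0}; ||N|| = 78; r(N) = 0. (N is nilpotent with N^9 = 0.)

On C^9, N is a strictly lower-triangular matrix with 78 on the subdiagonal and zeros elsewhere, so its characteristic polynomial is lambda^9 and every eigenvalue is 0: sigma(N) = {0}. For the operator norm, N e_i = 78e_{i+1} for i = 1, ..., 8 and N e_9 = 0, so the singular values of N are 78 (with multiplicity 8) and 0; hence ||N|| = 78. The spectral radius r(N) = max|lambda| = 0. Note ||N|| > r(N) — characteristic of non-normal nilpotent operators. Indeed N^9 = 0.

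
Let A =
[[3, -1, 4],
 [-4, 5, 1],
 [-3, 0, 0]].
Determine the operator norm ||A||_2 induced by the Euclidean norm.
||A||_2 ≈ 7.36 (= sqrt(largest eigenvalue of A^T A))

||A||_2 = sigma_max(A) = sqrt(lambda_max(A^T A)). Form the symmetric matrix M = A^T A =
[[34, -23, 8],
 [-23, 26, 1],
 [8, 1, 17]].
Its characteristic polynomial (trace, sum of principal 2x2 minors, determinant of M give the coefficients) is
  p(λ) = det(λ I - M) = λ^3 - 77λ^2 + 1310λ - 3969.
No integer candidate from the rational root theorem (±divisors of 3969) is a root, so the roots are irrational. The cubic discriminant is Δ = 715499585 > 0, so there are three distinct real roots. p(3) = -705 and p(4) = 103 have opposite signs, so a root lies in (3, 4); Newton's method refines it to λ ≈ 3.8628. p(18) = 495 and p(19) = -17 have opposite signs, so a root lies in (18, 19); Newton's method refines it to λ ≈ 18.9681. p(54) = -297 and p(55) = 1531 have opposite signs, so a root lies in (54, 55); Newton's method refines it to λ ≈ 54.1691. Check (Vieta): the three roots sum to 77, matching tr M = 77.
So the eigenvalues of A^T A are ≈ 3.8628, 18.9681, 54.1691 (all ≥ 0, as they must be for A^T A). The largest is λ_max ≈ 54.1691, hence ||A||_2 = sqrt(λ_max) ≈ 7.36.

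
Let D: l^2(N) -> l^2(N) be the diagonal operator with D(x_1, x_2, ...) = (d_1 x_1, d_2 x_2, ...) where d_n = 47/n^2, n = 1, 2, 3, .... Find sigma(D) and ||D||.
sigma(D) = {47/n^2 : n ≥ 1} ∪ {0}; ||D|| = 47

A bounded diagonal operator on l^2 with diagonal entries d_n has spectrum equal to the closure of {d_n : n ≥ 1}: every d_n is an eigenvalue (with eigenvector e_n), so {d_n} ⊂ sigma(D); the spectrum is closed, so its closure is too; and for lambda not in the closure, (D - lambda I) has bounded inverse (the diagonal entries 1/(d_n - lambda) are bounded). For our sequence d_n = 47/n^2, n = 1, 2, 3, ...:
  - {d_n} = {47/n^2 : n ≥ 1}; the only limit point is 0
  - closure = {47/n^2 : n ≥ 1} ∪ {0}
For the norm: a diagonal operator has ||D|| = sup_n |d_n|. Here d_n = 47/n^2 is positive and decreasing, so sup_n |d_n| = d_1 = 47. So ||D|| = 47.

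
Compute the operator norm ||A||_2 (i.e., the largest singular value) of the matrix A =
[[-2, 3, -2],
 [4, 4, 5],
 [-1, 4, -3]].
||A||_2 ≈ 7.6995 (= sqrt(largest eigenvalue of A^T A))

||A||_2 = sigma_max(A) = sqrt(lambda_max(A^T A)). Form the symmetric matrix M = A^T A =
[[21, 6, 27],
 [6, 41, 2],
 [27, 2, 38]].
Its characteristic polynomial (trace, sum of principal 2x2 minors, determinant of M give the coefficients) is
  p(λ) = det(λ I - M) = λ^3 - 100λ^2 + 2448λ - 2025.
No integer candidate from the rational root theorem (±divisors of 2025) is a root, so the roots are irrational. The cubic discriminant is Δ = 1958725557 > 0, so there are three distinct real roots. p(0) = -2025 and p(1) = 324 have opposite signs, so a root lies in (0, 1); Newton's method refines it to λ ≈ 0.8569. p(39) = 666 and p(40) = -105 have opposite signs, so a root lies in (39, 40); Newton's method refines it to λ ≈ 39.8609. p(59) = -314 and p(60) = 855 have opposite signs, so a root lies in (59, 60); Newton's method refines it to λ ≈ 59.2822. Check (Vieta): the three roots sum to 100, matching tr M = 100.
So the eigenvalues of A^T A are ≈ 0.8569, 39.8609, 59.2822 (all ≥ 0, as they must be for A^T A). The largest is λ_max ≈ 59.2822, hence ||A||_2 = sqrt(λ_max) ≈ 7.6995.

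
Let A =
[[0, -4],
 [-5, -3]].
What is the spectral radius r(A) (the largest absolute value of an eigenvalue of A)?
r(A) = (3 + sqrt(89))/2 ≈ 6.217

The eigenvalues of A are the roots of its characteristic polynomial. With M = A (coefficients from the trace and determinant):
  p(λ) = det(λ I - M) = λ^2 + 3λ - 20.
For λ^2 + 3λ - 20 the discriminant is 89. It is nonnegative but not a perfect square, so the roots are real and irrational: λ = (-3 ± sqrt(89))/2 ≈ 3.217, -6.217.
Thus the eigenvalues (to 4 decimals) are 3.217 (modulus 3.217); -6.217 (modulus 6.217). The spectral radius is the largest modulus: r(A) = (3 + sqrt(89))/2 ≈ 6.217. (Cross-check: r(A) ≤ ||A||_2 ≈ 6.3246; equality holds whenever A is normal, though it can also hold for some non-normal A.)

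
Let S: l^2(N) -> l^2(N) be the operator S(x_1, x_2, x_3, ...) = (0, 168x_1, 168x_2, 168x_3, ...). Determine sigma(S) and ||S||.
sigma(S) = closed disk {z in C : |z| ≤ 168}; ||S|| = 168

Note S = 168·U where U is the unit right shift (U x)_k = x_{k-1} (with x_0 := 0); so ||S|| = 168||U|| and sigma(S) = 168·sigma(U). ||S x||^2 = sum_{k≥1} |168x_k|^2 = 28224||x||^2, so ||S|| = 168 and sigma(S) ⊂ {|z| ≤ 168}. For any |lambda| < 168, the equation (S - lambda I) x = 0 forces x_1 = 0, then 168x_k = lambda x_{k+1} ⇒ x = 0, so S has no eigenvalues. But (S - lambda I) is not surjective for |lambda| < 168: solving (S - lambda I) x = e_1 would require x_n proportional to (lambda/168)^(-n), which is not in l^2. So every |lambda| < 168 lies in the residual spectrum. The boundary |lambda| = 168 is in the approximate point spectrum (the spectrum is closed). Hence sigma(S) is the closed disk of radius 168.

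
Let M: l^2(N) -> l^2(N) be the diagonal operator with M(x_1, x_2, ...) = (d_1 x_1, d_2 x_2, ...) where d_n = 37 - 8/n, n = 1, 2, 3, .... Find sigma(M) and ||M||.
sigma(M) = {37 - 8/n : n ≥ 1} ∪ {37}; ||M|| = 37

A bounded diagonal operator on l^2 with diagonal entries d_n has spectrum equal to the closure of {d_n : n ≥ 1}: every d_n is an eigenvalue (with eigenvector e_n), so {d_n} ⊂ sigma(M); the spectrum is closed, so its closure is too; and for lambda not in the closure, (M - lambda I) has bounded inverse (the diagonal entries 1/(d_n - lambda) are bounded). For our sequence d_n = 37 - 8/n, n = 1, 2, 3, ...:
  - {d_n} = {37 - 8/n : n ≥ 1}; the only limit point is 37
  - closure = {37 - 8/n : n ≥ 1} ∪ {37}
For the norm: a diagonal operator has ||M|| = sup_n |d_n|. Here d_n = 37 - 8/n increases monotonically from d_1 = 29 toward 37, with all terms in [29, 37); so sup_n |d_n| = 37 (the supremum is the limit, not attained). So ||M|| = 37.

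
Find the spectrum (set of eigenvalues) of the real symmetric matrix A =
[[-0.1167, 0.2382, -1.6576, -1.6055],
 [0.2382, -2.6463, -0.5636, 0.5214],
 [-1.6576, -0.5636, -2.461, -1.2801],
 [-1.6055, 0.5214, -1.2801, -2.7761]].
sigma(A) ≈ {-5, -3, -1, 1}

A is real symmetric, so its spectrum consists of real eigenvalues. Expanding the characteristic polynomial of the displayed matrix gives
  det(λ I - A) = p(λ) = λ^4 + (8)λ^3 + (14)λ^2 + (-8)λ + (-15.001).
Solving p(λ) = 0 yields eigenvalues ≈ -5, -3, -1, 1. (A is shown rounded to 4 decimals, so these recover the underlying integer eigenvalues to within that precision.)
Verification: the trace of A = -8 equals the sum of eigenvalues -8, and det(A) ≈ -15.0010 matches the eigenvalue product -15.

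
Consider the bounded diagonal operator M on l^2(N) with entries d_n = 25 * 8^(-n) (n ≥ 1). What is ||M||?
||M|| = 25/8 (attained at n = 1)

For M diagonal, ||M|| = sup_n |d_n|. The sequence d_n = 25 * 8^(-n) is positive and strictly decreasing (ratio 8^(-1) < 1), so the supremum is d_1 = 25/8. Hence ||M|| = 25/8.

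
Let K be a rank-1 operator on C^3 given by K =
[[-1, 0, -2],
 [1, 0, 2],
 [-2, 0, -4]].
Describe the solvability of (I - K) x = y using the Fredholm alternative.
(I - K) is invertible (det(I - K) = 6 ≠ 0), so for every y in C^3 the equation (I - K) x = y has a unique solution.

K has rank 1, so it is an outer product K = u v^T: every row of K is a multiple of one row vector. Reading off the entries, u = (-1, 1, -2) and v = (1, 0, 2) (row i of K equals u_i·v^T). A rank-one matrix u v^T satisfies K u = u (v·u) and kills the (2)-dimensional subspace v^⊥, so its characteristic polynomial is lambda^2 (lambda - v·u) with v·u = tr K = -5. Hence the eigenvalues of I - K are 1 (multiplicity 2) and 1 - (-5) = 6, so det(I - K) = 6. (Direct check: I - K =
[[2, 0, 2],
 [-1, 1, -2],
 [2, 0, 5]]
has determinant 6.) The finite-dimensional Fredholm alternative says: either (I - K) is invertible, or ker(I - K) ≠ {0} and then range(I - K) = ker((I - K)^*)^⊥, with dim ker(I - K) = dim ker((I - K)^*). Since det(I - K) ≠ 0, 1 is not an eigenvalue of K and ker(I - K) = {0}, so we are in the first case: for every y there is a unique x = (I - K)^(-1) y. Explicitly, by the Sherman–Morrison formula, (I - u v^T)^(-1) = I + u v^T/(1 - v·u), i.e. (I - K)^(-1) = I + K/(6).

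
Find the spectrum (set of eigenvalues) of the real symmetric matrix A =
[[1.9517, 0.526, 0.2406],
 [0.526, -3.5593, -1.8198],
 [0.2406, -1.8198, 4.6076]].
sigma(A) ≈ {-4, 2, 5}

A is real symmetric, so its spectrum consists of real eigenvalues. Expanding the characteristic polynomial of the displayed matrix gives
  det(λ I - A) = p(λ) = λ^3 + (-3)λ^2 + (-18)λ + (40).
Solving p(λ) = 0 yields eigenvalues ≈ -4, 2, 5. (A is shown rounded to 4 decimals, so these recover the underlying integer eigenvalues to within that precision.)
Verification: the trace of A = 3 equals the sum of eigenvalues 3, and det(A) ≈ -40.0003 matches the eigenvalue product -40.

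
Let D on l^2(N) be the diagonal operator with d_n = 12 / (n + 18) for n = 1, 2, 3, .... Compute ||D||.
||D|| = 12/19 (attained at n = 1)

For D diagonal, ||D|| = sup_n |d_n| = sup_n 12/(n + 18). This is positive and strictly decreasing in n, so the supremum is attained at n = 1: d_1 = 12/(1 + 18) = 12/19. Hence ||D|| = 12/19.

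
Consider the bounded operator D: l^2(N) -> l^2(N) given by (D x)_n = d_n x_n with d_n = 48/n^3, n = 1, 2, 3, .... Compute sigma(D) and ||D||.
sigma(D) = {48/n^3 : n ≥ 1} ∪ {0}; ||D|| = 48

A bounded diagonal operator on l^2 with diagonal entries d_n has spectrum equal to the closure of {d_n : n ≥ 1}: every d_n is an eigenvalue (with eigenvector e_n), so {d_n} ⊂ sigma(D); the spectrum is closed, so its closure is too; and for lambda not in the closure, (D - lambda I) has bounded inverse (the diagonal entries 1/(d_n - lambda) are bounded). For our sequence d_n = 48/n^3, n = 1, 2, 3, ...:
  - {d_n} = {48/n^3 : n ≥ 1}; the only limit point is 0
  - closure = {48/n^3 : n ≥ 1} ∪ {0}
For the norm: a diagonal operator has ||D|| = sup_n |d_n|. Here d_n = 48/n^3 is positive and decreasing, so sup_n |d_n| = d_1 = 48. So ||D|| = 48.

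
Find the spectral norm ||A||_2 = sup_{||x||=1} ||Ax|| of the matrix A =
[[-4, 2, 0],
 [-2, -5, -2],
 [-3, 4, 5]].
||A||_2 ≈ 8.5401 (= sqrt(largest eigenvalue of A^T A))

||A||_2 = sigma_max(A) = sqrt(lambda_max(A^T A)). Form the symmetric matrix M = A^T A =
[[29, -10, -11],
 [-10, 45, 30],
 [-11, 30, 29]].
Its characteristic polynomial (trace, sum of principal 2x2 minors, determinant of M give the coefficients) is
  p(λ) = det(λ I - M) = λ^3 - 103λ^2 + 2330λ - 10000.
No integer candidate from the rational root theorem (±divisors of 10000) is a root, so the roots are irrational. The cubic discriminant is Δ = 3786972100 > 0, so there are three distinct real roots. p(5) = -800 and p(6) = 488 have opposite signs, so a root lies in (5, 6); Newton's method refines it to λ ≈ 5.6051. p(24) = 416 and p(25) = -500 have opposite signs, so a root lies in (24, 25); Newton's method refines it to λ ≈ 24.4622. p(72) = -2944 and p(73) = 220 have opposite signs, so a root lies in (72, 73); Newton's method refines it to λ ≈ 72.9327. Check (Vieta): the three roots sum to 103, matching tr M = 103.
So the eigenvalues of A^T A are ≈ 5.6051, 24.4622, 72.9327 (all ≥ 0, as they must be for A^T A). The largest is λ_max ≈ 72.9327, hence ||A||_2 = sqrt(λ_max) ≈ 8.5401.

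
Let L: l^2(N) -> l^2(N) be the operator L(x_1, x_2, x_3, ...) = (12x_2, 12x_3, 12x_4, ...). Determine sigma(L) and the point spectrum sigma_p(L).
sigma(L) = closed disk {z in C : |z| ≤ 12}; sigma_p(L) = open disk {z in C : |z| < 12}

Note L = 12·V where V is the unit left shift (V x)_k = x_{k+1}; so sigma(L) = 12·sigma(V) and ||L|| = 12||V||. ||L x||^2 = 144sum_{k≥2} |x_k|^2 ≤ 144||x||^2, with equality on {x : x_1 = 0}, so ||L|| = 12. For any lambda with |lambda| < 12, set r = lambda/12 (|r| < 1); the vector x = (1, r, r^2, ...) is in l^2 and satisfies L x = 12(r, r^2, ...) = lambda x, so lambda is an eigenvalue. On the boundary |lambda| = 12 the geometric series diverges, so no l^2 eigenvector exists, but these lambda lie in the approximate point spectrum. Hence sigma(L) is the closed disk of radius 12 and sigma_p(L) is the open disk.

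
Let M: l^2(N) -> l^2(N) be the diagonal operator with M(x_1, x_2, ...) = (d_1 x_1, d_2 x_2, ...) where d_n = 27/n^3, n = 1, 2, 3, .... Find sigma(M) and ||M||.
sigma(M) = {27/n^3 : n ≥ 1} ∪ {0}; ||M|| = 27

A bounded diagonal operator on l^2 with diagonal entries d_n has spectrum equal to the closure of {d_n : n ≥ 1}: every d_n is an eigenvalue (with eigenvector e_n), so {d_n} ⊂ sigma(M); the spectrum is closed, so its closure is too; and for lambda not in the closure, (M - lambda I) has bounded inverse (the diagonal entries 1/(d_n - lambda) are bounded). For our sequence d_n = 27/n^3, n = 1, 2, 3, ...:
  - {d_n} = {27/n^3 : n ≥ 1}; the only limit point is 0
  - closure = {27/n^3 : n ≥ 1} ∪ {0}
For the norm: a diagonal operator has ||M|| = sup_n |d_n|. Here d_n = 27/n^3 is positive and decreasing, so sup_n |d_n| = d_1 = 27. So ||M|| = 27.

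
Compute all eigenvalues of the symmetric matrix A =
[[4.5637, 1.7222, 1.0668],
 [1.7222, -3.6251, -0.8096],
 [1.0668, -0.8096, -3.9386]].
sigma(A) ≈ {-5, -3, 5}

A is real symmetric, so its spectrum consists of real eigenvalues. Expanding the characteristic polynomial of the displayed matrix gives
  det(λ I - A) = p(λ) = λ^3 + (3)λ^2 + (-25)λ + (-75).
Solving p(λ) = 0 yields eigenvalues ≈ -5, -3, 5. (A is shown rounded to 4 decimals, so these recover the underlying integer eigenvalues to within that precision.)
Verification: the trace of A = -3 equals the sum of eigenvalues -3, and det(A) ≈ 75.0009 matches the eigenvalue product 75.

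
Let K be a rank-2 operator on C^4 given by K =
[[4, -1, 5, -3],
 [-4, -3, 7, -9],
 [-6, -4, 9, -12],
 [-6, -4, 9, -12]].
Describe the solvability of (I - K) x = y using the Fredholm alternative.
(I - K) is invertible (det(I - K) = -12 ≠ 0), so for every y in C^4 the equation (I - K) x = y has a unique solution.

K has rank 2 and factors as K = U V^T = u1 v1^T + u2 v2^T with u1 = (2, -2, -3, -3), v1 = (2, 1, -2, 3), u2 = (3, 1, 1, 1), v2 = (0, -1, 3, -3) (multiplying out reproduces the displayed K). The nonzero eigenvalues of U V^T coincide with those of the 2 x 2 matrix G = V^T U = [[v1·u1, v1·u2], [v2·u1, v2·u2]] = [[-1, 8], [2, -1]], and by the Sylvester determinant identity det(I_4 - U V^T) = det(I_2 - V^T U) = det([[2, -8], [-2, 2]]) = (2)(2) - (-8)(-2) = -12. (Direct check: I - K =
[[-3, 1, -5, 3],
 [4, 4, -7, 9],
 [6, 4, -8, 12],
 [6, 4, -9, 13]]
has determinant -12.) The finite-dimensional Fredholm alternative says: either (I - K) is invertible, or ker(I - K) ≠ {0} and then range(I - K) = ker((I - K)^*)^⊥, with dim ker(I - K) = dim ker((I - K)^*). Since det(I - K) ≠ 0, 1 is not an eigenvalue of K and ker(I - K) = {0}, so we are in the first case: for every y there is a unique x = (I - K)^(-1) y. (Explicitly, by the Woodbury identity, (I - U V^T)^(-1) = I + U (I_2 - G)^(-1) V^T.)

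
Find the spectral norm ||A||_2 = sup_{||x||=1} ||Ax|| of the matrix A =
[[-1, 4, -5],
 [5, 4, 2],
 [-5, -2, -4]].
||A||_2 ≈ 9.4259 (= sqrt(largest eigenvalue of A^T A))

||A||_2 = sigma_max(A) = sqrt(lambda_max(A^T A)). Form the symmetric matrix M = A^T A =
[[51, 26, 35],
 [26, 36, -4],
 [35, -4, 45]].
Its characteristic polynomial (trace, sum of principal 2x2 minors, determinant of M give the coefficients) is
  p(λ) = det(λ I - M) = λ^3 - 132λ^2 + 3834λ - 4.
No integer candidate from the rational root theorem (±divisors of 4) is a root, so the roots are irrational. The cubic discriminant is Δ = 30692311344 > 0, so there are three distinct real roots. p(0) = -4 and p(1) = 3699 have opposite signs, so a root lies in (0, 1); Newton's method refines it to λ ≈ 0.001. p(43) = 297 and p(44) = -1676 have opposite signs, so a root lies in (43, 44); Newton's method refines it to λ ≈ 43.1507. p(88) = -3348 and p(89) = 619 have opposite signs, so a root lies in (88, 89); Newton's method refines it to λ ≈ 88.8483. Check (Vieta): the three roots sum to 132, matching tr M = 132.
So the eigenvalues of A^T A are ≈ 0.001, 43.1507, 88.8483 (all ≥ 0, as they must be for A^T A). The largest is λ_max ≈ 88.8483, hence ||A||_2 = sqrt(λ_max) ≈ 9.4259.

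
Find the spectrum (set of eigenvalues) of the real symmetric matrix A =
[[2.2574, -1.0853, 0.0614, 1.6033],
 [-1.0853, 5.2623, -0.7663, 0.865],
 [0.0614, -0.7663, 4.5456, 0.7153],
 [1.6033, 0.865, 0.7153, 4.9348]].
sigma(A) ≈ {1, 4, 6} (6 with multiplicity 2)

A is real symmetric, so its spectrum consists of real eigenvalues. Expanding the characteristic polynomial of the displayed matrix gives
  det(λ I - A) = p(λ) = λ^4 + (-17)λ^3 + (100.0012)λ^2 + (-228.0041)λ + (144.0034).
Solving p(λ) = 0 yields eigenvalues ≈ 1, 4, 6, 6. (A is shown rounded to 4 decimals, so these recover the underlying integer eigenvalues to within that precision.)
Verification: the trace of A = 17 equals the sum of eigenvalues 17, and det(A) ≈ 144.0034 matches the eigenvalue product 144.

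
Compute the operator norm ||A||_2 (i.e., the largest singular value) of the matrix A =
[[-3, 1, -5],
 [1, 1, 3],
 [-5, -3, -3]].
||A||_2 ≈ 8.6746 (= sqrt(largest eigenvalue of A^T A))

||A||_2 = sigma_max(A) = sqrt(lambda_max(A^T A)). Form the symmetric matrix M = A^T A =
[[35, 13, 33],
 [13, 11, 7],
 [33, 7, 43]].
Its characteristic polynomial (trace, sum of principal 2x2 minors, determinant of M give the coefficients) is
  p(λ) = det(λ I - M) = λ^3 - 89λ^2 + 1056λ - 1600.
No integer candidate from the rational root theorem (±divisors of 1600) is a root, so the roots are irrational. The cubic discriminant is Δ = 2248475392 > 0, so there are three distinct real roots. p(1) = -632 and p(2) = 164 have opposite signs, so a root lies in (1, 2); Newton's method refines it to λ ≈ 1.7756. p(11) = 578 and p(12) = -16 have opposite signs, so a root lies in (11, 12); Newton's method refines it to λ ≈ 11.9753. p(75) = -1150 and p(76) = 3568 have opposite signs, so a root lies in (75, 76); Newton's method refines it to λ ≈ 75.2492. Check (Vieta): the three roots sum to 89, matching tr M = 89.
So the eigenvalues of A^T A are ≈ 1.7756, 11.9753, 75.2492 (all ≥ 0, as they must be for A^T A). The largest is λ_max ≈ 75.2492, hence ||A||_2 = sqrt(λ_max) ≈ 8.6746.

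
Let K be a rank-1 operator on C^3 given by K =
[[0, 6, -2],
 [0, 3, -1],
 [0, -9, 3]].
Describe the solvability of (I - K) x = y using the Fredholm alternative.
(I - K) is invertible (det(I - K) = -5 ≠ 0), so for every y in C^3 the equation (I - K) x = y has a unique solution.

K has rank 1, so it is an outer product K = u v^T: every row of K is a multiple of one row vector. Reading off the entries, u = (2, 1, -3) and v = (0, 3, -1) (row i of K equals u_i·v^T). A rank-one matrix u v^T satisfies K u = u (v·u) and kills the (2)-dimensional subspace v^⊥, so its characteristic polynomial is lambda^2 (lambda - v·u) with v·u = tr K = 6. Hence the eigenvalues of I - K are 1 (multiplicity 2) and 1 - (6) = -5, so det(I - K) = -5. (Direct check: I - K =
[[1, -6, 2],
 [0, -2, 1],
 [0, 9, -2]]
has determinant -5.) The finite-dimensional Fredholm alternative says: either (I - K) is invertible, or ker(I - K) ≠ {0} and then range(I - K) = ker((I - K)^*)^⊥, with dim ker(I - K) = dim ker((I - K)^*). Since det(I - K) ≠ 0, 1 is not an eigenvalue of K and ker(I - K) = {0}, so we are in the first case: for every y there is a unique x = (I - K)^(-1) y. Explicitly, by the Sherman–Morrison formula, (I - u v^T)^(-1) = I + u v^T/(1 - v·u), i.e. (I - K)^(-1) = I + K/(-5).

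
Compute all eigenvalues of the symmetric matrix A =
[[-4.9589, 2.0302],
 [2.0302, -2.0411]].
sigma(A) ≈ {-6, -1}

A is real symmetric, so its spectrum consists of real eigenvalues. Expanding the characteristic polynomial of the displayed matrix gives
  det(λ I - A) = p(λ) = λ^2 + (7)λ + (6).
Solving p(λ) = 0 yields eigenvalues ≈ -6, -1. (A is shown rounded to 4 decimals, so these recover the underlying integer eigenvalues to within that precision.)
Verification: the trace of A = -7 equals the sum of eigenvalues -7, and det(A) ≈ 5.9999 matches the eigenvalue product 6.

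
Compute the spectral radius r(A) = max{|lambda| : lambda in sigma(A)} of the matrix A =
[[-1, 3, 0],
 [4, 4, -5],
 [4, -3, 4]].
r(A) ≈ 7.6155

The eigenvalues of A are the roots of its characteristic polynomial. With M = A (coefficients from the trace, the sum of principal 2x2 minors, and det A):
  p(λ) = det(λ I - M) = λ^3 - 7λ^2 - 19λ + 109.
No integer candidate from the rational root theorem (±divisors of 109) is a root, so the roots are irrational. The cubic discriminant is Δ = 134832 > 0, so there are three distinct real roots. p(-5) = -96 and p(-4) = 9 have opposite signs, so a root lies in (-5, -4); Newton's method refines it to λ ≈ -4.1035. p(3) = 16 and p(4) = -15 have opposite signs, so a root lies in (3, 4); Newton's method refines it to λ ≈ 3.488. p(7) = -24 and p(8) = 21 have opposite signs, so a root lies in (7, 8); Newton's method refines it to λ ≈ 7.6155. Check (Vieta): the three roots sum to 7, matching tr M = 7.
Thus the eigenvalues (to 4 decimals) are -4.1035 (modulus 4.1035); 3.488 (modulus 3.488); 7.6155 (modulus 7.6155). The spectral radius is the largest modulus: r(A) ≈ 7.6155. (Cross-check: r(A) ≤ ||A||_2 ≈ 8.3696; equality holds whenever A is normal, though it can also hold for some non-normal A.)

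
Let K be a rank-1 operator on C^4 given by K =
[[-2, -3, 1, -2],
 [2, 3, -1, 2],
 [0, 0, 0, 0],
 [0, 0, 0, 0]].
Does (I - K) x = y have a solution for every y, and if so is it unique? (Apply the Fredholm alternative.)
(I - K) is singular (det(I - K) = 0, i.e. 1 ∈ sigma(K)). (I - K) x = y is solvable iff y ⊥ ker((I - K)^*) = span{(-2, -3, 1, -2)}, i.e. iff -2y_1 - 3y_2 + y_3 - 2y_4 = 0. When solvable, the solutions are x = y + c·(1, -1, 0, 0), c arbitrary (ker(I - K) = span{(1, -1, 0, 0)}, dimension 1).

K has rank 1, so it is an outer product K = u v^T: every row of K is a multiple of one row vector. Reading off the entries, u = (1, -1, 0, 0) and v = (-2, -3, 1, -2) (row i of K equals u_i·v^T). A rank-one matrix u v^T satisfies K u = u (v·u) and kills the (3)-dimensional subspace v^⊥, so its characteristic polynomial is lambda^3 (lambda - v·u) with v·u = tr K = 1. Hence the eigenvalues of I - K are 1 (multiplicity 3) and 1 - (1) = 0, so det(I - K) = 0. (Direct check: I - K =
[[3, 3, -1, 2],
 [-2, -2, 1, -2],
 [0, 0, 1, 0],
 [0, 0, 0, 1]]
has determinant 0.) So 1 is an eigenvalue of K and (I - K) is not invertible. The finite-dimensional Fredholm alternative says: either (I - K) is invertible, or ker(I - K) ≠ {0} and then range(I - K) = ker((I - K)^*)^⊥, with dim ker(I - K) = dim ker((I - K)^*). We are in the second case, so we need both kernels. Kernel of I - K: (I - K) u = u - u (v·u) = u - u = 0, so ker(I - K) = span{u} = span{(1, -1, 0, 0)} (it is exactly 1-dimensional because rank(I - K) = 3). Kernel of the adjoint: K is real, so (I - K)^* = I - K^T = I - v u^T, and (I - v u^T) v = v - v (u·v) = 0; hence ker((I - K)^*) = span{v} = span{(-2, -3, 1, -2)}. Therefore (I - K) x = y is solvable iff <y, v> = 0, i.e. iff -2y_1 - 3y_2 + y_3 - 2y_4 = 0. When this holds, K y = u (v·y) = 0, so (I - K) y = y and x = y is a particular solution; the full solution set is the line x = y + c·u = y + c·(1, -1, 0, 0), c ∈ C.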